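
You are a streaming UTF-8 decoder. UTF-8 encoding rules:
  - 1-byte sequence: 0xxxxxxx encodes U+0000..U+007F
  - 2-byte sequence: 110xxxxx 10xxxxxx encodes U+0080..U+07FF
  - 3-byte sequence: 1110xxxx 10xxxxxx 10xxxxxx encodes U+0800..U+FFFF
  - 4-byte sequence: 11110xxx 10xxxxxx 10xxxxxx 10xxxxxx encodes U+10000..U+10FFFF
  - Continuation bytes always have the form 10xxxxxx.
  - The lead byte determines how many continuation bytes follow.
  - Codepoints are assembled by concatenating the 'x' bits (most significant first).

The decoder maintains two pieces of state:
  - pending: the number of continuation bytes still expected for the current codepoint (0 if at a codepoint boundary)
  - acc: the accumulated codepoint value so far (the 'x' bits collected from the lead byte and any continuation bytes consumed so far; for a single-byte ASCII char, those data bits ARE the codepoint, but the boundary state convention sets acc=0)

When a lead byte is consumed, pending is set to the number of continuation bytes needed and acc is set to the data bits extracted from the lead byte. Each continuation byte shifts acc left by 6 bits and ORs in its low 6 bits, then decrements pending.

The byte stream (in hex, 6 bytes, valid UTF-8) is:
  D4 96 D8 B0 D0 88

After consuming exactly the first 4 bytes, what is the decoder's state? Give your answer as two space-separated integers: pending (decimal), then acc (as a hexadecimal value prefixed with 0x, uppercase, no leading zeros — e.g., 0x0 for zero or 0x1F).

Byte[0]=D4: 2-byte lead. pending=1, acc=0x14
Byte[1]=96: continuation. acc=(acc<<6)|0x16=0x516, pending=0
Byte[2]=D8: 2-byte lead. pending=1, acc=0x18
Byte[3]=B0: continuation. acc=(acc<<6)|0x30=0x630, pending=0

Answer: 0 0x630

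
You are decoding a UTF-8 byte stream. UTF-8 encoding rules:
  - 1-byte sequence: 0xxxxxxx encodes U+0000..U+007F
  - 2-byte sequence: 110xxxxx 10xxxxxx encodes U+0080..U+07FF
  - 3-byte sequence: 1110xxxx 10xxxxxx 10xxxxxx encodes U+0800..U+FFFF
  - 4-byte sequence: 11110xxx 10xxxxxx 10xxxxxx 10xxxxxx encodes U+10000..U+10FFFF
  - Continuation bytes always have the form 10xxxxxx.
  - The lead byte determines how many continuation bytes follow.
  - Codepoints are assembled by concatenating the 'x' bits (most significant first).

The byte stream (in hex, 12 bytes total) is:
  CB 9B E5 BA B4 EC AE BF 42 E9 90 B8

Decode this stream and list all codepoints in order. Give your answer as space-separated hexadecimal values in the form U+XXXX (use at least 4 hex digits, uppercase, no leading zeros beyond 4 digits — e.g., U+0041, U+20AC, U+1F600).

Answer: U+02DB U+5EB4 U+CBBF U+0042 U+9438

Derivation:
Byte[0]=CB: 2-byte lead, need 1 cont bytes. acc=0xB
Byte[1]=9B: continuation. acc=(acc<<6)|0x1B=0x2DB
Completed: cp=U+02DB (starts at byte 0)
Byte[2]=E5: 3-byte lead, need 2 cont bytes. acc=0x5
Byte[3]=BA: continuation. acc=(acc<<6)|0x3A=0x17A
Byte[4]=B4: continuation. acc=(acc<<6)|0x34=0x5EB4
Completed: cp=U+5EB4 (starts at byte 2)
Byte[5]=EC: 3-byte lead, need 2 cont bytes. acc=0xC
Byte[6]=AE: continuation. acc=(acc<<6)|0x2E=0x32E
Byte[7]=BF: continuation. acc=(acc<<6)|0x3F=0xCBBF
Completed: cp=U+CBBF (starts at byte 5)
Byte[8]=42: 1-byte ASCII. cp=U+0042
Byte[9]=E9: 3-byte lead, need 2 cont bytes. acc=0x9
Byte[10]=90: continuation. acc=(acc<<6)|0x10=0x250
Byte[11]=B8: continuation. acc=(acc<<6)|0x38=0x9438
Completed: cp=U+9438 (starts at byte 9)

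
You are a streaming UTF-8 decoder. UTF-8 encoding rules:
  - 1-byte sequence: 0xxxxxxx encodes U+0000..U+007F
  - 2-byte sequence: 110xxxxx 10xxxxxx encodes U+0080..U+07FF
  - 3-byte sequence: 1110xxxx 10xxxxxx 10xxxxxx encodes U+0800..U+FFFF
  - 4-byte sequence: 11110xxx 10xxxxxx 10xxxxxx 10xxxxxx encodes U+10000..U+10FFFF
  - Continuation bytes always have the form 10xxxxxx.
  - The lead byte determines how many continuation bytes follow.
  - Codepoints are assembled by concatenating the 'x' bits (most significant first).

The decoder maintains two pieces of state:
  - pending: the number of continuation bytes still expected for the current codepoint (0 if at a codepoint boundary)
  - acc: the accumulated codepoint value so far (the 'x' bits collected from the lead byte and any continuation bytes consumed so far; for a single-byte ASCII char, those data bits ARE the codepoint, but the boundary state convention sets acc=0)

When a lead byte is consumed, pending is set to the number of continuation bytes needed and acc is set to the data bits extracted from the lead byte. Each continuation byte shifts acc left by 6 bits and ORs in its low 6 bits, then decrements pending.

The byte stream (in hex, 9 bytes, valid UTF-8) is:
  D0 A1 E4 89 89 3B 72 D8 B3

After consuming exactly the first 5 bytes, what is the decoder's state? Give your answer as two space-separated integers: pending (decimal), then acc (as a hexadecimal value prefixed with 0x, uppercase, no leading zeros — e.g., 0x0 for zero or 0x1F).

Byte[0]=D0: 2-byte lead. pending=1, acc=0x10
Byte[1]=A1: continuation. acc=(acc<<6)|0x21=0x421, pending=0
Byte[2]=E4: 3-byte lead. pending=2, acc=0x4
Byte[3]=89: continuation. acc=(acc<<6)|0x09=0x109, pending=1
Byte[4]=89: continuation. acc=(acc<<6)|0x09=0x4249, pending=0

Answer: 0 0x4249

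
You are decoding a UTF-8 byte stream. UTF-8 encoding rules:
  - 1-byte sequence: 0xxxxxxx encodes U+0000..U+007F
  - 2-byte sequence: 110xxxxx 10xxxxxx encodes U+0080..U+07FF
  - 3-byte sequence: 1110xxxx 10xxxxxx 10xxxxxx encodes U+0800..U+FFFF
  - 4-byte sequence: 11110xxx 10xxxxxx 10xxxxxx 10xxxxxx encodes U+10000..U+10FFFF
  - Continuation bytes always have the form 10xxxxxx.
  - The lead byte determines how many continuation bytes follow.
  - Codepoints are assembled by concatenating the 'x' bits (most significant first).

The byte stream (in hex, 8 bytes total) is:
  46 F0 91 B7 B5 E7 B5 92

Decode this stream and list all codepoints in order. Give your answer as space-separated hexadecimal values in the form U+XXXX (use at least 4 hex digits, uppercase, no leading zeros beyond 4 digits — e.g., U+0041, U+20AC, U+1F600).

Answer: U+0046 U+11DF5 U+7D52

Derivation:
Byte[0]=46: 1-byte ASCII. cp=U+0046
Byte[1]=F0: 4-byte lead, need 3 cont bytes. acc=0x0
Byte[2]=91: continuation. acc=(acc<<6)|0x11=0x11
Byte[3]=B7: continuation. acc=(acc<<6)|0x37=0x477
Byte[4]=B5: continuation. acc=(acc<<6)|0x35=0x11DF5
Completed: cp=U+11DF5 (starts at byte 1)
Byte[5]=E7: 3-byte lead, need 2 cont bytes. acc=0x7
Byte[6]=B5: continuation. acc=(acc<<6)|0x35=0x1F5
Byte[7]=92: continuation. acc=(acc<<6)|0x12=0x7D52
Completed: cp=U+7D52 (starts at byte 5)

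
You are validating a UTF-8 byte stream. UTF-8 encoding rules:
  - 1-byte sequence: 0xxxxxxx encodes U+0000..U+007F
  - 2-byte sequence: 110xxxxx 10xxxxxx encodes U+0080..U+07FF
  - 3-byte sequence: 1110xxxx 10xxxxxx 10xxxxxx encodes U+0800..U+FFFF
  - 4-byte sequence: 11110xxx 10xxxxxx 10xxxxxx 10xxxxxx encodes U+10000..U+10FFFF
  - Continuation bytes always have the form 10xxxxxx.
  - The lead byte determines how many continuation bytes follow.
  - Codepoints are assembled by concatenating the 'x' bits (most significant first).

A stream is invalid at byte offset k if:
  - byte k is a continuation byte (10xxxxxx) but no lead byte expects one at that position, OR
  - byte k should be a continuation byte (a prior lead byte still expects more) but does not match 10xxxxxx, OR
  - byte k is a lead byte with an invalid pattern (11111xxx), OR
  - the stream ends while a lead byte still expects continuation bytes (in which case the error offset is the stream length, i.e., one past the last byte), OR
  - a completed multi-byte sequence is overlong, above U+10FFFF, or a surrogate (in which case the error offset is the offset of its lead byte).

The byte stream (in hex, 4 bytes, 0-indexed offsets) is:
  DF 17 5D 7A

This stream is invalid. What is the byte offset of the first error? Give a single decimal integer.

Byte[0]=DF: 2-byte lead, need 1 cont bytes. acc=0x1F
Byte[1]=17: expected 10xxxxxx continuation. INVALID

Answer: 1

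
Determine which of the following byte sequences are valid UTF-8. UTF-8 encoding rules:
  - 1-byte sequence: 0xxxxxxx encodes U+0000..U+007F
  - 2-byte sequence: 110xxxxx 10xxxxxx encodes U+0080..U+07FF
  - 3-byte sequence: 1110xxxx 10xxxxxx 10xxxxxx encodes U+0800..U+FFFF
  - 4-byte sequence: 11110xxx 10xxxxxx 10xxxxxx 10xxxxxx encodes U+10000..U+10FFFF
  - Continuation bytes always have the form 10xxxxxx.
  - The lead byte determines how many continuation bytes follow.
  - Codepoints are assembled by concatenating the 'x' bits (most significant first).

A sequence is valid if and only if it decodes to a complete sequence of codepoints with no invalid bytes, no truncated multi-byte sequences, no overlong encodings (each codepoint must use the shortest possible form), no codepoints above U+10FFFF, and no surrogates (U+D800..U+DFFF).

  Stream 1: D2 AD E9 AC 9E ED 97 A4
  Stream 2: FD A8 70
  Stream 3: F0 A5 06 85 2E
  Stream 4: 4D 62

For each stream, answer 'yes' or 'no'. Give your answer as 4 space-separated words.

Answer: yes no no yes

Derivation:
Stream 1: decodes cleanly. VALID
Stream 2: error at byte offset 0. INVALID
Stream 3: error at byte offset 2. INVALID
Stream 4: decodes cleanly. VALID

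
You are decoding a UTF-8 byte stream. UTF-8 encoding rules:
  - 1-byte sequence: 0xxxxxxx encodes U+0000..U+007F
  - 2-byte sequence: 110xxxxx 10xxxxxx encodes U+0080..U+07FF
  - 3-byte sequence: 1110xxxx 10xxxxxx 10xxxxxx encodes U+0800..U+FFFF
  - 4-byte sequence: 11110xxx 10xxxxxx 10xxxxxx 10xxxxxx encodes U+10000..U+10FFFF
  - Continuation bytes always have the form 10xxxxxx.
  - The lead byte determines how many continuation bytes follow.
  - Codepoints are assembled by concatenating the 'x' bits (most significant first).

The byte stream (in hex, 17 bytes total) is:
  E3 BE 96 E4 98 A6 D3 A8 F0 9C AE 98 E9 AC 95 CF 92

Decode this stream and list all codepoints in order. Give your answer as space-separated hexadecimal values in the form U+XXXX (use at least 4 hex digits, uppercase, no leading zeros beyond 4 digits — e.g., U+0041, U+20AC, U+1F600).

Byte[0]=E3: 3-byte lead, need 2 cont bytes. acc=0x3
Byte[1]=BE: continuation. acc=(acc<<6)|0x3E=0xFE
Byte[2]=96: continuation. acc=(acc<<6)|0x16=0x3F96
Completed: cp=U+3F96 (starts at byte 0)
Byte[3]=E4: 3-byte lead, need 2 cont bytes. acc=0x4
Byte[4]=98: continuation. acc=(acc<<6)|0x18=0x118
Byte[5]=A6: continuation. acc=(acc<<6)|0x26=0x4626
Completed: cp=U+4626 (starts at byte 3)
Byte[6]=D3: 2-byte lead, need 1 cont bytes. acc=0x13
Byte[7]=A8: continuation. acc=(acc<<6)|0x28=0x4E8
Completed: cp=U+04E8 (starts at byte 6)
Byte[8]=F0: 4-byte lead, need 3 cont bytes. acc=0x0
Byte[9]=9C: continuation. acc=(acc<<6)|0x1C=0x1C
Byte[10]=AE: continuation. acc=(acc<<6)|0x2E=0x72E
Byte[11]=98: continuation. acc=(acc<<6)|0x18=0x1CB98
Completed: cp=U+1CB98 (starts at byte 8)
Byte[12]=E9: 3-byte lead, need 2 cont bytes. acc=0x9
Byte[13]=AC: continuation. acc=(acc<<6)|0x2C=0x26C
Byte[14]=95: continuation. acc=(acc<<6)|0x15=0x9B15
Completed: cp=U+9B15 (starts at byte 12)
Byte[15]=CF: 2-byte lead, need 1 cont bytes. acc=0xF
Byte[16]=92: continuation. acc=(acc<<6)|0x12=0x3D2
Completed: cp=U+03D2 (starts at byte 15)

Answer: U+3F96 U+4626 U+04E8 U+1CB98 U+9B15 U+03D2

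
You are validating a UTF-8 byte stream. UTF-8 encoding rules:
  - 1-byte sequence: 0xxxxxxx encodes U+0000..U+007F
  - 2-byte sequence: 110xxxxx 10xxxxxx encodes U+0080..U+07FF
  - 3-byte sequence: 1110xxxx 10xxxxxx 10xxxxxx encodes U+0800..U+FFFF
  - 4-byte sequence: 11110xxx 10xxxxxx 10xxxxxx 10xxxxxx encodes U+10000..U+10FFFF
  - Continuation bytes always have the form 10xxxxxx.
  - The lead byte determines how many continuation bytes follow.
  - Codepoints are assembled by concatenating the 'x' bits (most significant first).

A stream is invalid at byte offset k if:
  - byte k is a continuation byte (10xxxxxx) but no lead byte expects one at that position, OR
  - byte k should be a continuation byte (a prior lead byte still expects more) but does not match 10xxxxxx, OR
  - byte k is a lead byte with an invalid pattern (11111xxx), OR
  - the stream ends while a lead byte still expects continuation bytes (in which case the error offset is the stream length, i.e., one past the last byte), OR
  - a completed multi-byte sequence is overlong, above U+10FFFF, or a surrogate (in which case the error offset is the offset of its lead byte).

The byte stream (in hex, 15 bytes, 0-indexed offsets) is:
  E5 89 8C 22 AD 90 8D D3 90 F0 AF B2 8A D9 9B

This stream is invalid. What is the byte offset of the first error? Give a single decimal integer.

Byte[0]=E5: 3-byte lead, need 2 cont bytes. acc=0x5
Byte[1]=89: continuation. acc=(acc<<6)|0x09=0x149
Byte[2]=8C: continuation. acc=(acc<<6)|0x0C=0x524C
Completed: cp=U+524C (starts at byte 0)
Byte[3]=22: 1-byte ASCII. cp=U+0022
Byte[4]=AD: INVALID lead byte (not 0xxx/110x/1110/11110)

Answer: 4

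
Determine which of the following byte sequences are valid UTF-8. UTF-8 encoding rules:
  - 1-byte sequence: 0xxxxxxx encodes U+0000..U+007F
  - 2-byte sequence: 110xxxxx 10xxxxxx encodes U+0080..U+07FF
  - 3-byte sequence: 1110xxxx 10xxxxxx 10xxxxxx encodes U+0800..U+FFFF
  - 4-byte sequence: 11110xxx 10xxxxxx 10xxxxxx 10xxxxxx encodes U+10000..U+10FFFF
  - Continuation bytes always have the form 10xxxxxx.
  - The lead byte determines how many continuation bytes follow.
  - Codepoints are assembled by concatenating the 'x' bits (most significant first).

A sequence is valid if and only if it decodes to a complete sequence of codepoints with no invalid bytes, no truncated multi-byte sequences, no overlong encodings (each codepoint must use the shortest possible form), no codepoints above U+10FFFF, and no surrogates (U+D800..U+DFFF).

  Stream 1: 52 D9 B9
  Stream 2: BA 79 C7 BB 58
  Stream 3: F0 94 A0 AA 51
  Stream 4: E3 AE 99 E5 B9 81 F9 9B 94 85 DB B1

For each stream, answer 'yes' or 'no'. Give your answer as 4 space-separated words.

Stream 1: decodes cleanly. VALID
Stream 2: error at byte offset 0. INVALID
Stream 3: decodes cleanly. VALID
Stream 4: error at byte offset 6. INVALID

Answer: yes no yes no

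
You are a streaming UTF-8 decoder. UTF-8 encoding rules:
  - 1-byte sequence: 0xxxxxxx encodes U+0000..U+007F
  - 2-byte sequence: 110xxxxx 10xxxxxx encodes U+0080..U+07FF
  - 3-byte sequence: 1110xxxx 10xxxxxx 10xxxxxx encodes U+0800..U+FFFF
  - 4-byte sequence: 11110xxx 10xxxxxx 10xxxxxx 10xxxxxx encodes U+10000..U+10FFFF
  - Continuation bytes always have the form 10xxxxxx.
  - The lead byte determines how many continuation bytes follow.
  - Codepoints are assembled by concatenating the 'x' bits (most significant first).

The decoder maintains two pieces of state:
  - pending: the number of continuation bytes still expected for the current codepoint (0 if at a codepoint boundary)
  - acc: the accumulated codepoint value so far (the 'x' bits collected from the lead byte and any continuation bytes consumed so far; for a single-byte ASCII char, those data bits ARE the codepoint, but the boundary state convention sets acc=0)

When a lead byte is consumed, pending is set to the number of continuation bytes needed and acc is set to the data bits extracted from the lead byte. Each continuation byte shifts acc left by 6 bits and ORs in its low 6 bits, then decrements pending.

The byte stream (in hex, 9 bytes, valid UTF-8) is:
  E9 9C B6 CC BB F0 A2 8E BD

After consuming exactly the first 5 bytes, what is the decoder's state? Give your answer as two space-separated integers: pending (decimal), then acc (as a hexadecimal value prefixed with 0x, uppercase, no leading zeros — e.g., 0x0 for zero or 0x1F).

Byte[0]=E9: 3-byte lead. pending=2, acc=0x9
Byte[1]=9C: continuation. acc=(acc<<6)|0x1C=0x25C, pending=1
Byte[2]=B6: continuation. acc=(acc<<6)|0x36=0x9736, pending=0
Byte[3]=CC: 2-byte lead. pending=1, acc=0xC
Byte[4]=BB: continuation. acc=(acc<<6)|0x3B=0x33B, pending=0

Answer: 0 0x33B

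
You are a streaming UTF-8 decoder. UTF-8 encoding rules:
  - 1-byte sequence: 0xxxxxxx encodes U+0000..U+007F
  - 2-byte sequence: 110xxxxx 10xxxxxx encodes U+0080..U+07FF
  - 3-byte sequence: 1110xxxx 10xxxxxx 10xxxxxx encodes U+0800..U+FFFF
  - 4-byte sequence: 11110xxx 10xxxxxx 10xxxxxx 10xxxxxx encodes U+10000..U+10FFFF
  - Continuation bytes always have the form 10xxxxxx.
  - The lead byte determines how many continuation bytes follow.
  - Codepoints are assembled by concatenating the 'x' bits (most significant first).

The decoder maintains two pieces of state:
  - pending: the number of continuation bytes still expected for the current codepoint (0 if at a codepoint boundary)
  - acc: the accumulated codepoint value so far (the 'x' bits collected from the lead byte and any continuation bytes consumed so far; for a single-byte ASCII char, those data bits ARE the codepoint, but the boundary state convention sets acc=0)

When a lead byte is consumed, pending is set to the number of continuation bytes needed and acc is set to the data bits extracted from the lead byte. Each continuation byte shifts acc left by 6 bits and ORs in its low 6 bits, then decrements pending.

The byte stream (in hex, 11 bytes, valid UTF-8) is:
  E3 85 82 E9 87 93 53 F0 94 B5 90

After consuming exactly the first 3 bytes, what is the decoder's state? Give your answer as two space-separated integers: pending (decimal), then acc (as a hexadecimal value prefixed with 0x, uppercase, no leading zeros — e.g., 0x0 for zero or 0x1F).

Answer: 0 0x3142

Derivation:
Byte[0]=E3: 3-byte lead. pending=2, acc=0x3
Byte[1]=85: continuation. acc=(acc<<6)|0x05=0xC5, pending=1
Byte[2]=82: continuation. acc=(acc<<6)|0x02=0x3142, pending=0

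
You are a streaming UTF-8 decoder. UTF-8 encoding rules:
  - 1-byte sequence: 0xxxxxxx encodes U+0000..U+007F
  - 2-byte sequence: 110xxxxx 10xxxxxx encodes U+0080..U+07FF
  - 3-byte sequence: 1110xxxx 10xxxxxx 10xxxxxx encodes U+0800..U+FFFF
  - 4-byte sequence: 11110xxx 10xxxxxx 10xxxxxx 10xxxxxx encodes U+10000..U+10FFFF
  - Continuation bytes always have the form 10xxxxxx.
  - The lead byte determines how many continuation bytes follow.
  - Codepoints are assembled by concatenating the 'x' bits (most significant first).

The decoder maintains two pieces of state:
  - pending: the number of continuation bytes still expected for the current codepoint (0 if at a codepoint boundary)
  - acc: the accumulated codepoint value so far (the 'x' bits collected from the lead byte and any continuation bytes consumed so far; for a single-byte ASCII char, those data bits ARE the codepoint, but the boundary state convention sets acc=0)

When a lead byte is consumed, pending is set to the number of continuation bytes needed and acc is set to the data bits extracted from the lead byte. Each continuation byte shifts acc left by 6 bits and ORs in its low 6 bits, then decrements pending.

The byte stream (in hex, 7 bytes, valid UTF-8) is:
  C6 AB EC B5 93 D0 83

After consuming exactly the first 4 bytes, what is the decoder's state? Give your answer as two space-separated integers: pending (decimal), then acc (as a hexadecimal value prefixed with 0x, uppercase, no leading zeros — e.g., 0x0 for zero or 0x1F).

Answer: 1 0x335

Derivation:
Byte[0]=C6: 2-byte lead. pending=1, acc=0x6
Byte[1]=AB: continuation. acc=(acc<<6)|0x2B=0x1AB, pending=0
Byte[2]=EC: 3-byte lead. pending=2, acc=0xC
Byte[3]=B5: continuation. acc=(acc<<6)|0x35=0x335, pending=1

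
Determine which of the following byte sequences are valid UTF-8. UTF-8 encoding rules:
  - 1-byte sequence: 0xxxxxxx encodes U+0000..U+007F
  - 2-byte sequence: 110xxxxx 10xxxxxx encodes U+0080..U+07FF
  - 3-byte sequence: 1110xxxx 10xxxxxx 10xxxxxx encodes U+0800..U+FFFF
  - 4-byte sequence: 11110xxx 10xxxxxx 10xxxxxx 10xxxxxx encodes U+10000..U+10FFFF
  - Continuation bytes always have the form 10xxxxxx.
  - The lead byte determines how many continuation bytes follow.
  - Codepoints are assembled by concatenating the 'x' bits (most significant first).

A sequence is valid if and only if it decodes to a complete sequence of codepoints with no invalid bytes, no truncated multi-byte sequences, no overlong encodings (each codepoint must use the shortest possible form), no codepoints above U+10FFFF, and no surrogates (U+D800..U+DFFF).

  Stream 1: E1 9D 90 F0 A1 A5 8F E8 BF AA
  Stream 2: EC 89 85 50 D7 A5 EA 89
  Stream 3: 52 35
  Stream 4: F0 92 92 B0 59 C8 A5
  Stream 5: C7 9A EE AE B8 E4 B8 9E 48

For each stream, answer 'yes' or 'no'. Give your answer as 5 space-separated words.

Answer: yes no yes yes yes

Derivation:
Stream 1: decodes cleanly. VALID
Stream 2: error at byte offset 8. INVALID
Stream 3: decodes cleanly. VALID
Stream 4: decodes cleanly. VALID
Stream 5: decodes cleanly. VALID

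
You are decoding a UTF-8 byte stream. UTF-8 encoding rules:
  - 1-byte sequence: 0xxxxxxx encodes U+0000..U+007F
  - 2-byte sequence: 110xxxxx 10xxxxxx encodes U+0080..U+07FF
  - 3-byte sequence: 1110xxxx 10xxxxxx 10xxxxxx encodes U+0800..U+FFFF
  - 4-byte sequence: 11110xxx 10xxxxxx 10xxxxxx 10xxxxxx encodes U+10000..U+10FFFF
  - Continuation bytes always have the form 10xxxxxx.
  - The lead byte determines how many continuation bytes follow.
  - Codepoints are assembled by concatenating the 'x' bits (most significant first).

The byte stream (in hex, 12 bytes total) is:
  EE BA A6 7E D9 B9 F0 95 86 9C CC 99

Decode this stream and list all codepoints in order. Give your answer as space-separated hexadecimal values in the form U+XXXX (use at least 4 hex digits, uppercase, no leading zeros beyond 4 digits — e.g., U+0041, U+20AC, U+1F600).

Answer: U+EEA6 U+007E U+0679 U+1519C U+0319

Derivation:
Byte[0]=EE: 3-byte lead, need 2 cont bytes. acc=0xE
Byte[1]=BA: continuation. acc=(acc<<6)|0x3A=0x3BA
Byte[2]=A6: continuation. acc=(acc<<6)|0x26=0xEEA6
Completed: cp=U+EEA6 (starts at byte 0)
Byte[3]=7E: 1-byte ASCII. cp=U+007E
Byte[4]=D9: 2-byte lead, need 1 cont bytes. acc=0x19
Byte[5]=B9: continuation. acc=(acc<<6)|0x39=0x679
Completed: cp=U+0679 (starts at byte 4)
Byte[6]=F0: 4-byte lead, need 3 cont bytes. acc=0x0
Byte[7]=95: continuation. acc=(acc<<6)|0x15=0x15
Byte[8]=86: continuation. acc=(acc<<6)|0x06=0x546
Byte[9]=9C: continuation. acc=(acc<<6)|0x1C=0x1519C
Completed: cp=U+1519C (starts at byte 6)
Byte[10]=CC: 2-byte lead, need 1 cont bytes. acc=0xC
Byte[11]=99: continuation. acc=(acc<<6)|0x19=0x319
Completed: cp=U+0319 (starts at byte 10)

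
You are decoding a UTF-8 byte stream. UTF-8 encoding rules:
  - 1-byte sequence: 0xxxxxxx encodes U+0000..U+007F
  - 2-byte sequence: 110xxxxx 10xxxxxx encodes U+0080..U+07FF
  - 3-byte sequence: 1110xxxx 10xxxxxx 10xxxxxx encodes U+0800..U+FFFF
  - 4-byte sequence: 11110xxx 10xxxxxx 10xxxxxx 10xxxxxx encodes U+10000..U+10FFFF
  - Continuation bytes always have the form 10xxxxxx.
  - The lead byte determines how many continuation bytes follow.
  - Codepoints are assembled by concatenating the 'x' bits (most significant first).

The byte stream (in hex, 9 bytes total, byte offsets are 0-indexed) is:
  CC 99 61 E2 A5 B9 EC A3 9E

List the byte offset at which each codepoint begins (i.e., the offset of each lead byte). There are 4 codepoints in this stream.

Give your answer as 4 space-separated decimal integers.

Answer: 0 2 3 6

Derivation:
Byte[0]=CC: 2-byte lead, need 1 cont bytes. acc=0xC
Byte[1]=99: continuation. acc=(acc<<6)|0x19=0x319
Completed: cp=U+0319 (starts at byte 0)
Byte[2]=61: 1-byte ASCII. cp=U+0061
Byte[3]=E2: 3-byte lead, need 2 cont bytes. acc=0x2
Byte[4]=A5: continuation. acc=(acc<<6)|0x25=0xA5
Byte[5]=B9: continuation. acc=(acc<<6)|0x39=0x2979
Completed: cp=U+2979 (starts at byte 3)
Byte[6]=EC: 3-byte lead, need 2 cont bytes. acc=0xC
Byte[7]=A3: continuation. acc=(acc<<6)|0x23=0x323
Byte[8]=9E: continuation. acc=(acc<<6)|0x1E=0xC8DE
Completed: cp=U+C8DE (starts at byte 6)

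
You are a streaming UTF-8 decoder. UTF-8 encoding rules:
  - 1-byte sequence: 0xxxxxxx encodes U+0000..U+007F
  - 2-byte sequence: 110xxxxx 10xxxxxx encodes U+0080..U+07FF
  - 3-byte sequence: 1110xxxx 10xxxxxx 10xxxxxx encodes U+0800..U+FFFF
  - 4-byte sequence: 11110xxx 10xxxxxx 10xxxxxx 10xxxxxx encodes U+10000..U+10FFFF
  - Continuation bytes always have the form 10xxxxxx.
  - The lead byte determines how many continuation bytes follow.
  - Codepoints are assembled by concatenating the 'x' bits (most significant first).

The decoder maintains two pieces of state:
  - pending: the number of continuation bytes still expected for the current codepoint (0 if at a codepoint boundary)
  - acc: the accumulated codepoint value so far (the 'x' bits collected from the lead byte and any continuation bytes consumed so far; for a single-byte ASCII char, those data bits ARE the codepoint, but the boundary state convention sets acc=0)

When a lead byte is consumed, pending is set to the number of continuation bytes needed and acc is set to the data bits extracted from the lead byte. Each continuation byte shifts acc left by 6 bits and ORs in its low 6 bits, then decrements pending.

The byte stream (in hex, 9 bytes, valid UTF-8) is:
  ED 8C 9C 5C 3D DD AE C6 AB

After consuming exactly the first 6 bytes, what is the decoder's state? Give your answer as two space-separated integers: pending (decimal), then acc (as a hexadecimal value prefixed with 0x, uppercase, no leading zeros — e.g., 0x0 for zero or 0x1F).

Answer: 1 0x1D

Derivation:
Byte[0]=ED: 3-byte lead. pending=2, acc=0xD
Byte[1]=8C: continuation. acc=(acc<<6)|0x0C=0x34C, pending=1
Byte[2]=9C: continuation. acc=(acc<<6)|0x1C=0xD31C, pending=0
Byte[3]=5C: 1-byte. pending=0, acc=0x0
Byte[4]=3D: 1-byte. pending=0, acc=0x0
Byte[5]=DD: 2-byte lead. pending=1, acc=0x1D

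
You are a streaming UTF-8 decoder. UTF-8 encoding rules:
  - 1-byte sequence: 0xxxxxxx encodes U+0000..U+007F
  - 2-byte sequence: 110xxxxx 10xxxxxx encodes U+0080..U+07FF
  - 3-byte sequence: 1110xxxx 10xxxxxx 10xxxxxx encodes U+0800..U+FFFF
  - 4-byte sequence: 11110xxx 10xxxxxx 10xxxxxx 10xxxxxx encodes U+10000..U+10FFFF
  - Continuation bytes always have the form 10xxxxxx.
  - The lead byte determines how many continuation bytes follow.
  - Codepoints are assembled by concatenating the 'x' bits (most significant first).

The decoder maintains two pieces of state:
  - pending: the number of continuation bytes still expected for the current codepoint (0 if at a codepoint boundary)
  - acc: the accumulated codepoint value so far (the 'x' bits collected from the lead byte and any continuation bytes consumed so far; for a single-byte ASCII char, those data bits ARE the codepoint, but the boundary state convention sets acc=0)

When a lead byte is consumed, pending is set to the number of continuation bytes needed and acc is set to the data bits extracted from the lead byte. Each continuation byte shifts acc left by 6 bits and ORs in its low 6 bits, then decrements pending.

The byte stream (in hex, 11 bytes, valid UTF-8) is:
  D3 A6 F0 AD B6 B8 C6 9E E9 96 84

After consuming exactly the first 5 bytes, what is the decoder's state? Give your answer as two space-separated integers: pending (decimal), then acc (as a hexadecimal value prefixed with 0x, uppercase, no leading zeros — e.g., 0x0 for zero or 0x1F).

Answer: 1 0xB76

Derivation:
Byte[0]=D3: 2-byte lead. pending=1, acc=0x13
Byte[1]=A6: continuation. acc=(acc<<6)|0x26=0x4E6, pending=0
Byte[2]=F0: 4-byte lead. pending=3, acc=0x0
Byte[3]=AD: continuation. acc=(acc<<6)|0x2D=0x2D, pending=2
Byte[4]=B6: continuation. acc=(acc<<6)|0x36=0xB76, pending=1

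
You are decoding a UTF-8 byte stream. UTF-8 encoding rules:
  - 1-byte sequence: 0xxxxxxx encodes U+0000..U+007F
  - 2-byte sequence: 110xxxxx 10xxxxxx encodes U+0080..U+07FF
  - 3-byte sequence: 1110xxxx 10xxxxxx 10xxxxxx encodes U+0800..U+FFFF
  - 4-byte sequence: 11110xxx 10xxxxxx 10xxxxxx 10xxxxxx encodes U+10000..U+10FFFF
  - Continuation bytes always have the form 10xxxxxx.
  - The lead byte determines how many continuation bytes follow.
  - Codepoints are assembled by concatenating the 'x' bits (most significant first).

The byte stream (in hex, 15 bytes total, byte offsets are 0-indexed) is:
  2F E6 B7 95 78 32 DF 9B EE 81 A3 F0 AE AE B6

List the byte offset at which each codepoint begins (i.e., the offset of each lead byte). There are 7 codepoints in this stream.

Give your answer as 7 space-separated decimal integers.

Byte[0]=2F: 1-byte ASCII. cp=U+002F
Byte[1]=E6: 3-byte lead, need 2 cont bytes. acc=0x6
Byte[2]=B7: continuation. acc=(acc<<6)|0x37=0x1B7
Byte[3]=95: continuation. acc=(acc<<6)|0x15=0x6DD5
Completed: cp=U+6DD5 (starts at byte 1)
Byte[4]=78: 1-byte ASCII. cp=U+0078
Byte[5]=32: 1-byte ASCII. cp=U+0032
Byte[6]=DF: 2-byte lead, need 1 cont bytes. acc=0x1F
Byte[7]=9B: continuation. acc=(acc<<6)|0x1B=0x7DB
Completed: cp=U+07DB (starts at byte 6)
Byte[8]=EE: 3-byte lead, need 2 cont bytes. acc=0xE
Byte[9]=81: continuation. acc=(acc<<6)|0x01=0x381
Byte[10]=A3: continuation. acc=(acc<<6)|0x23=0xE063
Completed: cp=U+E063 (starts at byte 8)
Byte[11]=F0: 4-byte lead, need 3 cont bytes. acc=0x0
Byte[12]=AE: continuation. acc=(acc<<6)|0x2E=0x2E
Byte[13]=AE: continuation. acc=(acc<<6)|0x2E=0xBAE
Byte[14]=B6: continuation. acc=(acc<<6)|0x36=0x2EBB6
Completed: cp=U+2EBB6 (starts at byte 11)

Answer: 0 1 4 5 6 8 11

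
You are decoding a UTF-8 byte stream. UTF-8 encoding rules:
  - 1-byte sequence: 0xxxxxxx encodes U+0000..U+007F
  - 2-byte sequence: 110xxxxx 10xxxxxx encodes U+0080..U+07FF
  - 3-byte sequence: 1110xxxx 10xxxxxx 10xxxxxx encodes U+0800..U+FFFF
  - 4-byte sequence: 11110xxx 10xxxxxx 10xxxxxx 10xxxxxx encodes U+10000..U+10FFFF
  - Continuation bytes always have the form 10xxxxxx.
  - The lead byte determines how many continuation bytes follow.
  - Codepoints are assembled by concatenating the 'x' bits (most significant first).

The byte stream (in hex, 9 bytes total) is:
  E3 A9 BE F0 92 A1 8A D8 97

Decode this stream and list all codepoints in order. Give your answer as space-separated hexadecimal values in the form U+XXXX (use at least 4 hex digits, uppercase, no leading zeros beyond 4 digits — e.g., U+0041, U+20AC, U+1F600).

Byte[0]=E3: 3-byte lead, need 2 cont bytes. acc=0x3
Byte[1]=A9: continuation. acc=(acc<<6)|0x29=0xE9
Byte[2]=BE: continuation. acc=(acc<<6)|0x3E=0x3A7E
Completed: cp=U+3A7E (starts at byte 0)
Byte[3]=F0: 4-byte lead, need 3 cont bytes. acc=0x0
Byte[4]=92: continuation. acc=(acc<<6)|0x12=0x12
Byte[5]=A1: continuation. acc=(acc<<6)|0x21=0x4A1
Byte[6]=8A: continuation. acc=(acc<<6)|0x0A=0x1284A
Completed: cp=U+1284A (starts at byte 3)
Byte[7]=D8: 2-byte lead, need 1 cont bytes. acc=0x18
Byte[8]=97: continuation. acc=(acc<<6)|0x17=0x617
Completed: cp=U+0617 (starts at byte 7)

Answer: U+3A7E U+1284A U+0617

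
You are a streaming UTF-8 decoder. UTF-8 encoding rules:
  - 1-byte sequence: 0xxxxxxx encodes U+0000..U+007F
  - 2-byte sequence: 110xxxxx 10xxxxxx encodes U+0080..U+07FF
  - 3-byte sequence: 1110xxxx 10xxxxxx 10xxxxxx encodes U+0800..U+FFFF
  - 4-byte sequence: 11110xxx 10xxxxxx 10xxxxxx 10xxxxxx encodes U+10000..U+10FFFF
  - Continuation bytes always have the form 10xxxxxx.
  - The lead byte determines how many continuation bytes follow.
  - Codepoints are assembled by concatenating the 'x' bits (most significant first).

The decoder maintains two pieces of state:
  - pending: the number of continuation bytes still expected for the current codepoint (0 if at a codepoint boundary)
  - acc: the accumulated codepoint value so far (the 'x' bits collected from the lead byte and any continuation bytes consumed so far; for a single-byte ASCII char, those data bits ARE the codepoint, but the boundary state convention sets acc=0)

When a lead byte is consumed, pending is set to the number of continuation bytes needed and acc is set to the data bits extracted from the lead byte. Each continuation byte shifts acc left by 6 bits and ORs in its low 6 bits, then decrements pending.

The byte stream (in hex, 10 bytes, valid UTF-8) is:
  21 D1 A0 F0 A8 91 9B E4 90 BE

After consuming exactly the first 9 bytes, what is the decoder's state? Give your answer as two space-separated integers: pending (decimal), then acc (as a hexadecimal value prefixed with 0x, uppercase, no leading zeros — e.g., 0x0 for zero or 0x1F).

Byte[0]=21: 1-byte. pending=0, acc=0x0
Byte[1]=D1: 2-byte lead. pending=1, acc=0x11
Byte[2]=A0: continuation. acc=(acc<<6)|0x20=0x460, pending=0
Byte[3]=F0: 4-byte lead. pending=3, acc=0x0
Byte[4]=A8: continuation. acc=(acc<<6)|0x28=0x28, pending=2
Byte[5]=91: continuation. acc=(acc<<6)|0x11=0xA11, pending=1
Byte[6]=9B: continuation. acc=(acc<<6)|0x1B=0x2845B, pending=0
Byte[7]=E4: 3-byte lead. pending=2, acc=0x4
Byte[8]=90: continuation. acc=(acc<<6)|0x10=0x110, pending=1

Answer: 1 0x110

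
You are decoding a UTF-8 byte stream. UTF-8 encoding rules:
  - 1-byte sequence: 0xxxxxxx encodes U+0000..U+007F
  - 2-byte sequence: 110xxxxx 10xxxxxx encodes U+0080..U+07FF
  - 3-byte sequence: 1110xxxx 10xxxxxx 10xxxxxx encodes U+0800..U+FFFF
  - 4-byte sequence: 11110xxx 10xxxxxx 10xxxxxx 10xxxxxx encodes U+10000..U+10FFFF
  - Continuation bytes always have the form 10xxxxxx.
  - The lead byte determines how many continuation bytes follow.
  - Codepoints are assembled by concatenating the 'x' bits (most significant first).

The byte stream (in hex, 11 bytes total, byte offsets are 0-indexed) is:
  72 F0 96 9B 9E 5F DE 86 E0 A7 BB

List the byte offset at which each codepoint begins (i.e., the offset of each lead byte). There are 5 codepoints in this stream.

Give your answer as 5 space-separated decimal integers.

Answer: 0 1 5 6 8

Derivation:
Byte[0]=72: 1-byte ASCII. cp=U+0072
Byte[1]=F0: 4-byte lead, need 3 cont bytes. acc=0x0
Byte[2]=96: continuation. acc=(acc<<6)|0x16=0x16
Byte[3]=9B: continuation. acc=(acc<<6)|0x1B=0x59B
Byte[4]=9E: continuation. acc=(acc<<6)|0x1E=0x166DE
Completed: cp=U+166DE (starts at byte 1)
Byte[5]=5F: 1-byte ASCII. cp=U+005F
Byte[6]=DE: 2-byte lead, need 1 cont bytes. acc=0x1E
Byte[7]=86: continuation. acc=(acc<<6)|0x06=0x786
Completed: cp=U+0786 (starts at byte 6)
Byte[8]=E0: 3-byte lead, need 2 cont bytes. acc=0x0
Byte[9]=A7: continuation. acc=(acc<<6)|0x27=0x27
Byte[10]=BB: continuation. acc=(acc<<6)|0x3B=0x9FB
Completed: cp=U+09FB (starts at byte 8)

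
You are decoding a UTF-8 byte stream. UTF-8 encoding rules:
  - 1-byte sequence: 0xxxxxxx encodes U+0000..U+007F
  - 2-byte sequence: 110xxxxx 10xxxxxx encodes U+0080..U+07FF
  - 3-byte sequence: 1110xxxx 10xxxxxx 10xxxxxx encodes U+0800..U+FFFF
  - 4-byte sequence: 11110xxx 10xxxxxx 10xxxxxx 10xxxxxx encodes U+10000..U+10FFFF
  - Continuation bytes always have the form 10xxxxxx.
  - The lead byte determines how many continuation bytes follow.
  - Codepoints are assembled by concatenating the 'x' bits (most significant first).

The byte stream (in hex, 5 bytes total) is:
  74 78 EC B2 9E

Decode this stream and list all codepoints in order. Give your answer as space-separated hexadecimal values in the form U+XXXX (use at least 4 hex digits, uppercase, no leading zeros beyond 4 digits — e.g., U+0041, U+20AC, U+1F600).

Answer: U+0074 U+0078 U+CC9E

Derivation:
Byte[0]=74: 1-byte ASCII. cp=U+0074
Byte[1]=78: 1-byte ASCII. cp=U+0078
Byte[2]=EC: 3-byte lead, need 2 cont bytes. acc=0xC
Byte[3]=B2: continuation. acc=(acc<<6)|0x32=0x332
Byte[4]=9E: continuation. acc=(acc<<6)|0x1E=0xCC9E
Completed: cp=U+CC9E (starts at byte 2)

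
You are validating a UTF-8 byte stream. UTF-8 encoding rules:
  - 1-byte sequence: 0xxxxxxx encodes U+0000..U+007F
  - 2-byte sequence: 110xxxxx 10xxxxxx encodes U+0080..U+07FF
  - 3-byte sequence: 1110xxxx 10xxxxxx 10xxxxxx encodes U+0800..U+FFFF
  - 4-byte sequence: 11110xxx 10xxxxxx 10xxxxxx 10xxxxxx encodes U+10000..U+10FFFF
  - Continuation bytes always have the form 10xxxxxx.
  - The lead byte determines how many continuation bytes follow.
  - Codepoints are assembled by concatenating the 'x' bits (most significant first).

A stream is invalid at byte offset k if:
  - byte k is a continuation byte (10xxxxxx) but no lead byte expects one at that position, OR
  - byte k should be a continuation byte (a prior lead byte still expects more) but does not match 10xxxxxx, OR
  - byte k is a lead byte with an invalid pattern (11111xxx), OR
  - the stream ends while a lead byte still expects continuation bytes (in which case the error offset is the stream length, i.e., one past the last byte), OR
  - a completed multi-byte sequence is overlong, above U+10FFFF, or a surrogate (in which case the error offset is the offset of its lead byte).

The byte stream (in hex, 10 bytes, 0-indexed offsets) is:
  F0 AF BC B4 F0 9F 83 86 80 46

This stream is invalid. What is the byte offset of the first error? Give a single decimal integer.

Answer: 8

Derivation:
Byte[0]=F0: 4-byte lead, need 3 cont bytes. acc=0x0
Byte[1]=AF: continuation. acc=(acc<<6)|0x2F=0x2F
Byte[2]=BC: continuation. acc=(acc<<6)|0x3C=0xBFC
Byte[3]=B4: continuation. acc=(acc<<6)|0x34=0x2FF34
Completed: cp=U+2FF34 (starts at byte 0)
Byte[4]=F0: 4-byte lead, need 3 cont bytes. acc=0x0
Byte[5]=9F: continuation. acc=(acc<<6)|0x1F=0x1F
Byte[6]=83: continuation. acc=(acc<<6)|0x03=0x7C3
Byte[7]=86: continuation. acc=(acc<<6)|0x06=0x1F0C6
Completed: cp=U+1F0C6 (starts at byte 4)
Byte[8]=80: INVALID lead byte (not 0xxx/110x/1110/11110)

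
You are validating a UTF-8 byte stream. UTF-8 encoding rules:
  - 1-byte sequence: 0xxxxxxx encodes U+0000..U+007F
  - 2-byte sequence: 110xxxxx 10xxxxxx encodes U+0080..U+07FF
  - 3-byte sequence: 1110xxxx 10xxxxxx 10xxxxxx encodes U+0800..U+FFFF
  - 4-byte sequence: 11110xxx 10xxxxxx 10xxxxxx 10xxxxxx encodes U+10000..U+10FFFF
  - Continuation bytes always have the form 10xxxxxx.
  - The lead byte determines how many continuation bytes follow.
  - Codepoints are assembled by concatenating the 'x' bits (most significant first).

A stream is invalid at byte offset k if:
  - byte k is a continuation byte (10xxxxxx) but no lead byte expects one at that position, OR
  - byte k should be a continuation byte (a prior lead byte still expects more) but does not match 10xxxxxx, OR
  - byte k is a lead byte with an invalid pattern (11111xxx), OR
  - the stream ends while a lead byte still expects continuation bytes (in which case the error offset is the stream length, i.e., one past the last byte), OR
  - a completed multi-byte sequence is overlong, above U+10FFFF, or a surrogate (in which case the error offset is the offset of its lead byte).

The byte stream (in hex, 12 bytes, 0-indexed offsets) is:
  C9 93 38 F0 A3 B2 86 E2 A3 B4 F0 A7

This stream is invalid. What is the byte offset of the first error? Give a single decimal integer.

Byte[0]=C9: 2-byte lead, need 1 cont bytes. acc=0x9
Byte[1]=93: continuation. acc=(acc<<6)|0x13=0x253
Completed: cp=U+0253 (starts at byte 0)
Byte[2]=38: 1-byte ASCII. cp=U+0038
Byte[3]=F0: 4-byte lead, need 3 cont bytes. acc=0x0
Byte[4]=A3: continuation. acc=(acc<<6)|0x23=0x23
Byte[5]=B2: continuation. acc=(acc<<6)|0x32=0x8F2
Byte[6]=86: continuation. acc=(acc<<6)|0x06=0x23C86
Completed: cp=U+23C86 (starts at byte 3)
Byte[7]=E2: 3-byte lead, need 2 cont bytes. acc=0x2
Byte[8]=A3: continuation. acc=(acc<<6)|0x23=0xA3
Byte[9]=B4: continuation. acc=(acc<<6)|0x34=0x28F4
Completed: cp=U+28F4 (starts at byte 7)
Byte[10]=F0: 4-byte lead, need 3 cont bytes. acc=0x0
Byte[11]=A7: continuation. acc=(acc<<6)|0x27=0x27
Byte[12]: stream ended, expected continuation. INVALID

Answer: 12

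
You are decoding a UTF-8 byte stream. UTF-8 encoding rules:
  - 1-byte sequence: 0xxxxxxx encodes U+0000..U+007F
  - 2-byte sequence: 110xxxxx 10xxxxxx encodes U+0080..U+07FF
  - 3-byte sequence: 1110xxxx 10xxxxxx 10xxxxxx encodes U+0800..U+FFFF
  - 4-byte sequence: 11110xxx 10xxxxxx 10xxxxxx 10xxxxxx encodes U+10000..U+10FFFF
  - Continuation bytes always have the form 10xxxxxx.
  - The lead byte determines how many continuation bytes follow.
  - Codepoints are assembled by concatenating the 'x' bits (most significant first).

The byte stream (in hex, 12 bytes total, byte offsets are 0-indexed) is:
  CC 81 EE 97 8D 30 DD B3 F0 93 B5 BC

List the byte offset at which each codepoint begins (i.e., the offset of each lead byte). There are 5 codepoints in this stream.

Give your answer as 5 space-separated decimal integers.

Answer: 0 2 5 6 8

Derivation:
Byte[0]=CC: 2-byte lead, need 1 cont bytes. acc=0xC
Byte[1]=81: continuation. acc=(acc<<6)|0x01=0x301
Completed: cp=U+0301 (starts at byte 0)
Byte[2]=EE: 3-byte lead, need 2 cont bytes. acc=0xE
Byte[3]=97: continuation. acc=(acc<<6)|0x17=0x397
Byte[4]=8D: continuation. acc=(acc<<6)|0x0D=0xE5CD
Completed: cp=U+E5CD (starts at byte 2)
Byte[5]=30: 1-byte ASCII. cp=U+0030
Byte[6]=DD: 2-byte lead, need 1 cont bytes. acc=0x1D
Byte[7]=B3: continuation. acc=(acc<<6)|0x33=0x773
Completed: cp=U+0773 (starts at byte 6)
Byte[8]=F0: 4-byte lead, need 3 cont bytes. acc=0x0
Byte[9]=93: continuation. acc=(acc<<6)|0x13=0x13
Byte[10]=B5: continuation. acc=(acc<<6)|0x35=0x4F5
Byte[11]=BC: continuation. acc=(acc<<6)|0x3C=0x13D7C
Completed: cp=U+13D7C (starts at byte 8)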